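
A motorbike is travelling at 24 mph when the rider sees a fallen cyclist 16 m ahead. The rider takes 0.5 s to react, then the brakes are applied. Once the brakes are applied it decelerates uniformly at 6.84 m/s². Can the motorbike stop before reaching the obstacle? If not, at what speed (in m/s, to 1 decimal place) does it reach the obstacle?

24 mph × 0.44704 = 10.7290 m/s.
Reaction distance = 10.7290 × 0.5 = 5.364 m.
Braking distance = v²/(2a) = 115.111 / 13.680 = 8.415 m.
Total stopping distance = 5.364 + 8.415 = 13.779 m, vs 16 m available — it stops with 16 − 13.779 = 2.221 m to spare.

Yes — it stops about 2.2 m short of the obstacle, so it never reaches it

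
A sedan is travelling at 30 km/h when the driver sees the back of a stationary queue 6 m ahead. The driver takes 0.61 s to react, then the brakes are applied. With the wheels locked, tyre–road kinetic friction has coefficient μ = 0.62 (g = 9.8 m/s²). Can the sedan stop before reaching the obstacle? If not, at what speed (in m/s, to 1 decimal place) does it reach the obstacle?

No — it strikes the obstacle at 7.6 m/s

30 km/h ÷ 3.6 = 8.3333 m/s.
a = μg = 0.62 × 9.8 = 6.076 m/s².
Reaction distance = 8.3333 × 0.61 = 5.083 m.
Braking distance needed to stop: v²/(2a) = 69.444 / 12.152 = 5.715 m, so total needed = 5.083 + 5.715 = 10.798 m > 6 m — it cannot stop.
Distance remaining when braking begins: 6 − 5.083 = 0.917 m.
v² = v₀² − 2a·d = 69.444 − 2 × 6.076 × 0.917 = 58.301 m²/s².
v = √58.301 = 7.636 m/s.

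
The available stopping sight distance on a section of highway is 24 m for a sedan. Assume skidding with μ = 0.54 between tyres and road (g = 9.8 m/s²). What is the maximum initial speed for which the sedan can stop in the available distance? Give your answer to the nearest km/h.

a = μg = 0.54 × 9.8 = 5.292 m/s².
v²/(2a) = d ⇒ v = √(2 × 5.292 × 24) = √254.02 = 15.9380 m/s.
15.9380 m/s × 3.6 = 57.377 km/h.

Maximum speed ≈ 57 km/h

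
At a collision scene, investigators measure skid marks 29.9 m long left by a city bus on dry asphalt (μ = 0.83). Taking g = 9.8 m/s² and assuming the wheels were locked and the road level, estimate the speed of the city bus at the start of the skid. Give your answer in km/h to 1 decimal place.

Initial speed ≈ 79.4 km/h

Deceleration a = μg = 0.83 × 9.8 = 8.134 m/s².
v = √(2a·d) = √(2 × 8.134 × 29.9) = √486.413 = 22.0548 m/s.
= 22.0548 × 3.6 = 79.397 km/h.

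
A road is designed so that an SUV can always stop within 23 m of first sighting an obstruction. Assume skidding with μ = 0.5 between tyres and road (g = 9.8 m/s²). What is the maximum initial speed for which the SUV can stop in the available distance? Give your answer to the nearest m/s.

Maximum speed ≈ 15 m/s

a = μg = 0.5 × 9.8 = 4.900 m/s².
v²/(2a) = d ⇒ v = √(2 × 4.900 × 23) = √225.40 = 15.0133 m/s.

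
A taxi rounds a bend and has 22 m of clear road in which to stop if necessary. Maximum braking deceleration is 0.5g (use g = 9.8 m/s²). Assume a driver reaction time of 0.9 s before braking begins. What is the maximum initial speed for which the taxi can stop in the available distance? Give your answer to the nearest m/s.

a = 0.5 × 9.8 = 4.900 m/s².
Stopping distance: v·t_r + v²/(2a) = 22 with t_r = 0.9 s and a = 4.900 m/s².
So v² + 8.820 v − 215.60 = 0.
Positive root: v = −a·t_r + √((a·t_r)² + 2a·d) = −4.410 + √(19.448 + 215.60) = 10.9213 m/s.

Maximum speed ≈ 11 m/s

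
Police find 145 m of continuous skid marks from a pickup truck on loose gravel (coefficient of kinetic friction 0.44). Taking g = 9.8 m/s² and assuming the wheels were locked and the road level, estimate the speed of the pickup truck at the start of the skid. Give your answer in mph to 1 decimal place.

Initial speed ≈ 79.1 mph

Deceleration a = μg = 0.44 × 9.8 = 4.312 m/s².
v = √(2a·d) = √(2 × 4.312 × 145) = √1250.480 = 35.3621 m/s.
= 35.3621 ÷ 0.44704 = 79.103 mph.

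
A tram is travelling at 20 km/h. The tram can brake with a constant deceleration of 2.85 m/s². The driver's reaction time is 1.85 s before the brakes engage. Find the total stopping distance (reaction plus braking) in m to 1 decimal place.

Total stopping distance ≈ 15.7 m

20 km/h ÷ 3.6 = 5.5556 m/s.
Reaction distance = v·t_r = 5.5556 × 1.85 = 10.278 m.
Braking distance = v²/(2a) = 5.5556² / (2 × 2.850) = 30.865 / 5.700 = 5.415 m.
Total = 10.278 + 5.415 = 15.693 m.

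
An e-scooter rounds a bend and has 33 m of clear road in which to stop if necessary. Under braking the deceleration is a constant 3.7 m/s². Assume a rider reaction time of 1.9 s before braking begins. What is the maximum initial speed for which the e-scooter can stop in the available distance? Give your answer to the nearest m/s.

Stopping distance: v·t_r + v²/(2a) = 33 with t_r = 1.9 s and a = 3.700 m/s².
So v² + 14.060 v − 244.20 = 0.
Positive root: v = −a·t_r + √((a·t_r)² + 2a·d) = −7.030 + √(49.421 + 244.20) = 10.1054 m/s.

Maximum speed ≈ 10 m/s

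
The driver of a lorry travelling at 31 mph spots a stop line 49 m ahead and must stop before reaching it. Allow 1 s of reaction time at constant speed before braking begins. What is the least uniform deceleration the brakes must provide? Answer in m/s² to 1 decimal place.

31 mph × 0.44704 = 13.8582 m/s.
Distance covered during reaction = 13.8582 × 1 = 13.858 m.
Distance available for braking: 49 − 13.858 = 35.142 m.
v² = 2a·d ⇒ a = v²/(2d) = 13.8582² / (2 × 35.142) = 192.050 / 70.284 = 2.7325 m/s².

Required deceleration ≈ 2.7 m/s²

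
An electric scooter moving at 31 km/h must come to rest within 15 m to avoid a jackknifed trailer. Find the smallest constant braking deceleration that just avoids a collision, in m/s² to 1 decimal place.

Required deceleration ≈ 2.5 m/s²

31 km/h ÷ 3.6 = 8.6111 m/s.
v² = 2a·d ⇒ a = v²/(2d) = 8.6111² / (2 × 15.000) = 74.151 / 30.000 = 2.4717 m/s².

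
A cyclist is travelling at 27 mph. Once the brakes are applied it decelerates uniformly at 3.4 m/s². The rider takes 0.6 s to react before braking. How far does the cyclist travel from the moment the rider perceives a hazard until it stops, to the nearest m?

27 mph × 0.44704 = 12.0701 m/s.
Reaction distance = v·t_r = 12.0701 × 0.6 = 7.242 m.
Braking distance = v²/(2a) = 12.0701² / (2 × 3.400) = 145.687 / 6.800 = 21.425 m.
Total = 7.242 + 21.425 = 28.667 m.

Total stopping distance ≈ 29 m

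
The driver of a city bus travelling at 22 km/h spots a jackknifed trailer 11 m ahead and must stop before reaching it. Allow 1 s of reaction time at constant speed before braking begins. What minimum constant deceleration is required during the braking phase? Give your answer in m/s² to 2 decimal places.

22 km/h ÷ 3.6 = 6.1111 m/s.
Distance covered during reaction = 6.1111 × 1 = 6.111 m.
Distance available for braking: 11 − 6.111 = 4.889 m.
v² = 2a·d ⇒ a = v²/(2d) = 6.1111² / (2 × 4.889) = 37.346 / 9.778 = 3.8194 m/s².

Required deceleration ≈ 3.82 m/s²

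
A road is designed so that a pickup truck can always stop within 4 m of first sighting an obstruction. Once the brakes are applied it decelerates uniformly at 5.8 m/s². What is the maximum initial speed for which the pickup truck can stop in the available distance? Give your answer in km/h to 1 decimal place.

Maximum speed ≈ 24.5 km/h

v²/(2a) = d ⇒ v = √(2 × 5.800 × 4) = √46.40 = 6.8118 m/s.
6.8118 m/s × 3.6 = 24.522 km/h.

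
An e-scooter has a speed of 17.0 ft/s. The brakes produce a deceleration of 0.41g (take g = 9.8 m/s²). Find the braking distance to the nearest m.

17 ft/s × 0.3048 = 5.1816 m/s.
a = 0.41 × 9.8 = 4.018 m/s².
Braking distance = v²/(2a) = 5.1816² / (2 × 4.018) = 26.849 / 8.036 = 3.341 m.

Braking distance ≈ 3 m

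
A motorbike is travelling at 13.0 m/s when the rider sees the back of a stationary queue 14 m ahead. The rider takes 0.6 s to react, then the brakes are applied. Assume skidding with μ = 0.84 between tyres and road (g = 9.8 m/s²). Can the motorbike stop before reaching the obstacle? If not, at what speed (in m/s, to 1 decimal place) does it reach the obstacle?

No — it strikes the obstacle at 8.2 m/s

a = μg = 0.84 × 9.8 = 8.232 m/s².
Reaction distance = 13.0000 × 0.6 = 7.800 m.
Braking distance needed to stop: v²/(2a) = 169.000 / 16.464 = 10.265 m, so total needed = 7.800 + 10.265 = 18.065 m > 14 m — it cannot stop.
Distance remaining when braking begins: 14 − 7.800 = 6.200 m.
v² = v₀² − 2a·d = 169.000 − 2 × 8.232 × 6.200 = 66.923 m²/s².
v = √66.923 = 8.181 m/s.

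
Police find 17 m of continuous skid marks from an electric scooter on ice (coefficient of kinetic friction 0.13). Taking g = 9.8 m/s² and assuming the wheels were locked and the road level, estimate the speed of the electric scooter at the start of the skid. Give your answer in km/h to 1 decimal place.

Deceleration a = μg = 0.13 × 9.8 = 1.274 m/s².
v = √(2a·d) = √(2 × 1.274 × 17) = √43.316 = 6.5815 m/s.
= 6.5815 × 3.6 = 23.693 km/h.

Initial speed ≈ 23.7 km/h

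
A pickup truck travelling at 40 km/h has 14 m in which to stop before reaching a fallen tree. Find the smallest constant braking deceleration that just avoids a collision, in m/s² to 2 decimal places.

40 km/h ÷ 3.6 = 11.1111 m/s.
v² = 2a·d ⇒ a = v²/(2d) = 11.1111² / (2 × 14.000) = 123.457 / 28.000 = 4.4092 m/s².

Required deceleration ≈ 4.41 m/s²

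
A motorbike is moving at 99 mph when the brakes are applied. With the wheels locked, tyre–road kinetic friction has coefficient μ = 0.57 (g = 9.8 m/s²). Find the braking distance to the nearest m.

99 mph × 0.44704 = 44.2570 m/s.
a = μg = 0.57 × 9.8 = 5.586 m/s².
Braking distance = v²/(2a) = 44.2570² / (2 × 5.586) = 1958.682 / 11.172 = 175.321 m.

Braking distance ≈ 175 m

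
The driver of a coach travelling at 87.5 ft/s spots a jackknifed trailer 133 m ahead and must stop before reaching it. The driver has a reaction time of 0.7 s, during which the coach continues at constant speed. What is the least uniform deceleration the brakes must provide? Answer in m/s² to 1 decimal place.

Required deceleration ≈ 3.1 m/s²

87.5 ft/s × 0.3048 = 26.6700 m/s.
Distance covered during reaction = 26.6700 × 0.7 = 18.669 m.
Distance available for braking: 133 − 18.669 = 114.331 m.
v² = 2a·d ⇒ a = v²/(2d) = 26.6700² / (2 × 114.331) = 711.289 / 228.662 = 3.1107 m/s².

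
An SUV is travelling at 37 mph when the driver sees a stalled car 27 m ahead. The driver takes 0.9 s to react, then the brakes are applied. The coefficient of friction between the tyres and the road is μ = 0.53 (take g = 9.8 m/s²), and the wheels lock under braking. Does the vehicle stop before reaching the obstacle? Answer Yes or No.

No

37 mph × 0.44704 = 16.5405 m/s.
a = μg = 0.53 × 9.8 = 5.194 m/s².
Reaction distance = 16.5405 × 0.9 = 14.886 m.
Braking distance = v²/(2a) = 273.588 / 10.388 = 26.337 m.
Total stopping distance = 14.886 + 26.337 = 41.223 m, vs 27 m available — it cannot stop in time and overshoots by 41.223 − 27 = 14.223 m.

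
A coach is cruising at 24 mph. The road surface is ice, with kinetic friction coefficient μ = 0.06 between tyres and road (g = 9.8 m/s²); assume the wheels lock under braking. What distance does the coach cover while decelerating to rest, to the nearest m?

Braking distance ≈ 98 m

24 mph × 0.44704 = 10.7290 m/s.
a = μg = 0.06 × 9.8 = 0.588 m/s².
Braking distance = v²/(2a) = 10.7290² / (2 × 0.588) = 115.111 / 1.176 = 97.884 m.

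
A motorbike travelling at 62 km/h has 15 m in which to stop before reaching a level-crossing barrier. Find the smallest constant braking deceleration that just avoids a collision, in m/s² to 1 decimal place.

62 km/h ÷ 3.6 = 17.2222 m/s.
v² = 2a·d ⇒ a = v²/(2d) = 17.2222² / (2 × 15.000) = 296.604 / 30.000 = 9.8868 m/s².

Required deceleration ≈ 9.9 m/s²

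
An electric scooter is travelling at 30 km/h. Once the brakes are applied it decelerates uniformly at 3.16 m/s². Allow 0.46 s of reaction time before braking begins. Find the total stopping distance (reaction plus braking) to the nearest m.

30 km/h ÷ 3.6 = 8.3333 m/s.
Reaction distance = v·t_r = 8.3333 × 0.46 = 3.833 m.
Braking distance = v²/(2a) = 8.3333² / (2 × 3.160) = 69.444 / 6.320 = 10.988 m.
Total = 3.833 + 10.988 = 14.821 m.

Total stopping distance ≈ 15 m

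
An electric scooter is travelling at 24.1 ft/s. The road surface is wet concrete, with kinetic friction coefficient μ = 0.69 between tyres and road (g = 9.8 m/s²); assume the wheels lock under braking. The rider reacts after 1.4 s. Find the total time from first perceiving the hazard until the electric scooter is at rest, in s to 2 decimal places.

Total time ≈ 2.49 s

24.1 ft/s × 0.3048 = 7.3457 m/s.
a = μg = 0.69 × 9.8 = 6.762 m/s².
Braking time = v/a = 7.3457 / 6.762 = 1.086 s.
Total = 1.4 + 1.086 = 2.486 s.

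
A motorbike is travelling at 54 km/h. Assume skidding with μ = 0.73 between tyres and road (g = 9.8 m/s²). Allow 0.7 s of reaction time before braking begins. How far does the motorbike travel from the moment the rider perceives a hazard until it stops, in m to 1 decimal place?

Total stopping distance ≈ 26.2 m

54 km/h ÷ 3.6 = 15.0000 m/s.
a = μg = 0.73 × 9.8 = 7.154 m/s².
Reaction distance = v·t_r = 15.0000 × 0.7 = 10.500 m.
Braking distance = v²/(2a) = 15.0000² / (2 × 7.154) = 225.000 / 14.308 = 15.725 m.
Total = 10.500 + 15.725 = 26.225 m.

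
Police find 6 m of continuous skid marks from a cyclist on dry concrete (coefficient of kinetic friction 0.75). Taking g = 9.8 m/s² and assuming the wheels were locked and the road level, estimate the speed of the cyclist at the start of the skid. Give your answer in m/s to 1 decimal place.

Initial speed ≈ 9.4 m/s

Deceleration a = μg = 0.75 × 9.8 = 7.350 m/s².
v = √(2a·d) = √(2 × 7.350 × 6) = √88.200 = 9.3915 m/s.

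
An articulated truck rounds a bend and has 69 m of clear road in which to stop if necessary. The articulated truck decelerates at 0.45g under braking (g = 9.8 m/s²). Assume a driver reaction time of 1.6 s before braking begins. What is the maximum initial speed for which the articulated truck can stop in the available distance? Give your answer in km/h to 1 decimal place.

a = 0.45 × 9.8 = 4.410 m/s².
Stopping distance: v·t_r + v²/(2a) = 69 with t_r = 1.6 s and a = 4.410 m/s².
So v² + 14.112 v − 608.58 = 0.
Positive root: v = −a·t_r + √((a·t_r)² + 2a·d) = −7.056 + √(49.787 + 608.58) = 18.6027 m/s.
18.6027 m/s × 3.6 = 66.970 km/h.

Maximum speed ≈ 67.0 km/h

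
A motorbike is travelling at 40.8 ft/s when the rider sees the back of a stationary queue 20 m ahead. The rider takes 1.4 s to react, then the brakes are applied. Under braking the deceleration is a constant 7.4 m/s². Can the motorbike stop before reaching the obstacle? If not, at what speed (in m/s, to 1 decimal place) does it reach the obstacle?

No — it strikes the obstacle at 10.8 m/s

40.8 ft/s × 0.3048 = 12.4358 m/s.
Reaction distance = 12.4358 × 1.4 = 17.410 m.
Braking distance needed to stop: v²/(2a) = 154.649 / 14.800 = 10.449 m, so total needed = 17.410 + 10.449 = 27.859 m > 20 m — it cannot stop.
Distance remaining when braking begins: 20 − 17.410 = 2.590 m.
v² = v₀² − 2a·d = 154.649 − 2 × 7.400 × 2.590 = 116.317 m²/s².
v = √116.317 = 10.785 m/s.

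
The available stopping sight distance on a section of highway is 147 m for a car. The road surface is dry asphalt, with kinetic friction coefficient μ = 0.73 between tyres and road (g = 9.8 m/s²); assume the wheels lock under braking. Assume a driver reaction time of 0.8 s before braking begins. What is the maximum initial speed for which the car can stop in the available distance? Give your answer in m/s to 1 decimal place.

a = μg = 0.73 × 9.8 = 7.154 m/s².
Stopping distance: v·t_r + v²/(2a) = 147 with t_r = 0.8 s and a = 7.154 m/s².
So v² + 11.446 v − 2103.28 = 0.
Positive root: v = −a·t_r + √((a·t_r)² + 2a·d) = −5.723 + √(32.753 + 2103.28) = 40.4942 m/s.

Maximum speed ≈ 40.5 m/s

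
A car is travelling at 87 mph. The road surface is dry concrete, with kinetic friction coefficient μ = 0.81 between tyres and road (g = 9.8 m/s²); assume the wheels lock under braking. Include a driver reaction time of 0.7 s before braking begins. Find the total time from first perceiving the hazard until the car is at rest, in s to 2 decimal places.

Total time ≈ 5.60 s

87 mph × 0.44704 = 38.8925 m/s.
a = μg = 0.81 × 9.8 = 7.938 m/s².
Braking time = v/a = 38.8925 / 7.938 = 4.900 s.
Total = 0.7 + 4.900 = 5.600 s.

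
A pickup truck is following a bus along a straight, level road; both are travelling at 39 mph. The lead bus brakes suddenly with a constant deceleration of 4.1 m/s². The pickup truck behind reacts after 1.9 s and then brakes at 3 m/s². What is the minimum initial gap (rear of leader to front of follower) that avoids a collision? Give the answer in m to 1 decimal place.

39 mph × 0.44704 = 17.4346 m/s.
Leader travels v²/(2a_L) = 303.965 / 8.200 = 37.069 m before stopping.
Follower covers v·t_r = 17.4346 × 1.9 = 33.126 m while reacting, then v²/(2a_F) = 303.965 / 6.000 = 50.661 m while braking, for a total of 33.126 + 50.661 = 83.787 m.
Since a_F ≤ a_L and the follower starts braking later, the follower is never slower than the leader, so the closest approach is when both have stopped.
Minimum gap = 83.787 − 37.069 = 46.718 m.

Minimum gap ≈ 46.7 m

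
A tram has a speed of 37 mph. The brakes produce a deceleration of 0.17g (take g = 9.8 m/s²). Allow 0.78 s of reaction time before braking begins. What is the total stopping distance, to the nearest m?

Total stopping distance ≈ 95 m

37 mph × 0.44704 = 16.5405 m/s.
a = 0.17 × 9.8 = 1.666 m/s².
Reaction distance = v·t_r = 16.5405 × 0.78 = 12.902 m.
Braking distance = v²/(2a) = 16.5405² / (2 × 1.666) = 273.588 / 3.332 = 82.109 m.
Total = 12.902 + 82.109 = 95.011 m.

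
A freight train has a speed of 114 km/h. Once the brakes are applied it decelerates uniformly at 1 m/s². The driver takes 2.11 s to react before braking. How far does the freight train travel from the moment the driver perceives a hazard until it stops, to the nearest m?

114 km/h ÷ 3.6 = 31.6667 m/s.
Reaction distance = v·t_r = 31.6667 × 2.11 = 66.817 m.
Braking distance = v²/(2a) = 31.6667² / (2 × 1.000) = 1002.780 / 2.000 = 501.390 m.
Total = 66.817 + 501.390 = 568.207 m.

Total stopping distance ≈ 568 m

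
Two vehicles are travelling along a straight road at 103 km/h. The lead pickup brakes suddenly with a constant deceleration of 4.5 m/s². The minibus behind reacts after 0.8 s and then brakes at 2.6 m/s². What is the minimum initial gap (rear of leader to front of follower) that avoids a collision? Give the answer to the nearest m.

Minimum gap ≈ 89 m

103 km/h ÷ 3.6 = 28.6111 m/s.
Leader travels v²/(2a_L) = 818.595 / 9.000 = 90.955 m before stopping.
Follower covers v·t_r = 28.6111 × 0.8 = 22.889 m while reacting, then v²/(2a_F) = 818.595 / 5.200 = 157.422 m while braking, for a total of 22.889 + 157.422 = 180.311 m.
Since a_F ≤ a_L and the follower starts braking later, the follower is never slower than the leader, so the closest approach is when both have stopped.
Minimum gap = 180.311 − 90.955 = 89.356 m.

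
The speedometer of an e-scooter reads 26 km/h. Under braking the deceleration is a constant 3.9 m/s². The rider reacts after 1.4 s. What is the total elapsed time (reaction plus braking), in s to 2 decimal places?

Total time ≈ 3.25 s

26 km/h ÷ 3.6 = 7.2222 m/s.
Braking time = v/a = 7.2222 / 3.900 = 1.852 s.
Total = 1.4 + 1.852 = 3.252 s.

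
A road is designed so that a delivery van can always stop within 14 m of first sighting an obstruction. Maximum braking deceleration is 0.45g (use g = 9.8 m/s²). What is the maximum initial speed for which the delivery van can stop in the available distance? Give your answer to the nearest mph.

a = 0.45 × 9.8 = 4.410 m/s².
v²/(2a) = d ⇒ v = √(2 × 4.410 × 14) = √123.48 = 11.1122 m/s.
11.1122 m/s ÷ 0.44704 = 24.857 mph.

Maximum speed ≈ 25 mph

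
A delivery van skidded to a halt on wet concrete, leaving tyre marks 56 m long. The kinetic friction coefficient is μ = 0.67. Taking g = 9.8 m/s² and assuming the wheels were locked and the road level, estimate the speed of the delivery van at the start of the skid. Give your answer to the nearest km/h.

Initial speed ≈ 98 km/h

Deceleration a = μg = 0.67 × 9.8 = 6.566 m/s².
v = √(2a·d) = √(2 × 6.566 × 56) = √735.392 = 27.1181 m/s.
= 27.1181 × 3.6 = 97.625 km/h.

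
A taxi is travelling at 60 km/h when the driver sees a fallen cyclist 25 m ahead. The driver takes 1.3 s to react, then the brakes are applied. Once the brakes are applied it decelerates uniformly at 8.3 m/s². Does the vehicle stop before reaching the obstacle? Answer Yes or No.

60 km/h ÷ 3.6 = 16.6667 m/s.
Reaction distance = 16.6667 × 1.3 = 21.667 m.
Braking distance = v²/(2a) = 277.779 / 16.600 = 16.734 m.
Total stopping distance = 21.667 + 16.734 = 38.401 m, vs 25 m available — it cannot stop in time and overshoots by 38.401 − 25 = 13.401 m.

No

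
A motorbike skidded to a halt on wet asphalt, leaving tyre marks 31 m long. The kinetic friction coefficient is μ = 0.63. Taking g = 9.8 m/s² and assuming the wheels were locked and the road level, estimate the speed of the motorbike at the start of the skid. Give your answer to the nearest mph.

Initial speed ≈ 44 mph

Deceleration a = μg = 0.63 × 9.8 = 6.174 m/s².
v = √(2a·d) = √(2 × 6.174 × 31) = √382.788 = 19.5650 m/s.
= 19.5650 ÷ 0.44704 = 43.766 mph.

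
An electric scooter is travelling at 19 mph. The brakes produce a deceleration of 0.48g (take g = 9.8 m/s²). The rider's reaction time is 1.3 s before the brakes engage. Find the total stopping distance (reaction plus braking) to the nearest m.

Total stopping distance ≈ 19 m

19 mph × 0.44704 = 8.4938 m/s.
a = 0.48 × 9.8 = 4.704 m/s².
Reaction distance = v·t_r = 8.4938 × 1.3 = 11.042 m.
Braking distance = v²/(2a) = 8.4938² / (2 × 4.704) = 72.145 / 9.408 = 7.668 m.
Total = 11.042 + 7.668 = 18.710 m.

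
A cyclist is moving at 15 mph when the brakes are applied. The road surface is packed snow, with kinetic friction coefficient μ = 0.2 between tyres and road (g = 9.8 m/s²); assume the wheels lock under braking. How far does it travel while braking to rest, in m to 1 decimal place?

15 mph × 0.44704 = 6.7056 m/s.
a = μg = 0.2 × 9.8 = 1.960 m/s².
Braking distance = v²/(2a) = 6.7056² / (2 × 1.960) = 44.965 / 3.920 = 11.471 m.

Braking distance ≈ 11.5 m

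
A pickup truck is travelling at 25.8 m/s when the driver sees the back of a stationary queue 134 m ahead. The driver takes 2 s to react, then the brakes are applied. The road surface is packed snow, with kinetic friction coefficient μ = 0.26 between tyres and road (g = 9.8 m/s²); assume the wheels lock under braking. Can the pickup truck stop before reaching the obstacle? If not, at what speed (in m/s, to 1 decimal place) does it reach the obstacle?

a = μg = 0.26 × 9.8 = 2.548 m/s².
Reaction distance = 25.8000 × 2 = 51.600 m.
Braking distance needed to stop: v²/(2a) = 665.640 / 5.096 = 130.620 m, so total needed = 51.600 + 130.620 = 182.220 m > 134 m — it cannot stop.
Distance remaining when braking begins: 134 − 51.600 = 82.400 m.
v² = v₀² − 2a·d = 665.640 − 2 × 2.548 × 82.400 = 245.730 m²/s².
v = √245.730 = 15.676 m/s.

No — it strikes the obstacle at 15.7 m/s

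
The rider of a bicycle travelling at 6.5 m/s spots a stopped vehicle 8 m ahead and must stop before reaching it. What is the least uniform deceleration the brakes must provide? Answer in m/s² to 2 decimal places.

v² = 2a·d ⇒ a = v²/(2d) = 6.5000² / (2 × 8.000) = 42.250 / 16.000 = 2.6406 m/s².

Required deceleration ≈ 2.64 m/s²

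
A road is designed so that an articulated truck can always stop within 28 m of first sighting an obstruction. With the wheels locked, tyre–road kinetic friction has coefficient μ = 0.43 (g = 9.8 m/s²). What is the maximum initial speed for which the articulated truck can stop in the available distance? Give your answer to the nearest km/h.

Maximum speed ≈ 55 km/h

a = μg = 0.43 × 9.8 = 4.214 m/s².
v²/(2a) = d ⇒ v = √(2 × 4.214 × 28) = √235.98 = 15.3616 m/s.
15.3616 m/s × 3.6 = 55.302 km/h.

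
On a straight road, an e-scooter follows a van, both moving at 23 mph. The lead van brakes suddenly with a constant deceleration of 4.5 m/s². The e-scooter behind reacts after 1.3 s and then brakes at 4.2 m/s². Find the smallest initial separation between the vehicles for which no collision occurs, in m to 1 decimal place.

23 mph × 0.44704 = 10.2819 m/s.
Leader travels v²/(2a_L) = 105.717 / 9.000 = 11.746 m before stopping.
Follower covers v·t_r = 10.2819 × 1.3 = 13.366 m while reacting, then v²/(2a_F) = 105.717 / 8.400 = 12.585 m while braking, for a total of 13.366 + 12.585 = 25.951 m.
Since a_F ≤ a_L and the follower starts braking later, the follower is never slower than the leader, so the closest approach is when both have stopped.
Minimum gap = 25.951 − 11.746 = 14.205 m.

Minimum gap ≈ 14.2 m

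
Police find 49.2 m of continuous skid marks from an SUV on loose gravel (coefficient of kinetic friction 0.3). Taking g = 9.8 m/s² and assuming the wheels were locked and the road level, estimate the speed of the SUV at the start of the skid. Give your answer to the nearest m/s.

Initial speed ≈ 17 m/s

Deceleration a = μg = 0.3 × 9.8 = 2.940 m/s².
v = √(2a·d) = √(2 × 2.940 × 49.2) = √289.296 = 17.0087 m/s.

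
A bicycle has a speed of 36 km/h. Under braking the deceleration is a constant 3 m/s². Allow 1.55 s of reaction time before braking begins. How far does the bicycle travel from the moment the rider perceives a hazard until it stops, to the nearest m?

Total stopping distance ≈ 32 m

36 km/h ÷ 3.6 = 10.0000 m/s.
Reaction distance = v·t_r = 10.0000 × 1.55 = 15.500 m.
Braking distance = v²/(2a) = 10.0000² / (2 × 3.000) = 100.000 / 6.000 = 16.667 m.
Total = 15.500 + 16.667 = 32.167 m.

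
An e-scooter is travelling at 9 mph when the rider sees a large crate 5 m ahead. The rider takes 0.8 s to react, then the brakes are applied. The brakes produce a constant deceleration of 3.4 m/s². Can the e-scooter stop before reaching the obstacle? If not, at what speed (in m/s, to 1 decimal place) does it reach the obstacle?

9 mph × 0.44704 = 4.0234 m/s.
Reaction distance = 4.0234 × 0.8 = 3.219 m.
Braking distance needed to stop: v²/(2a) = 16.188 / 6.800 = 2.381 m, so total needed = 3.219 + 2.381 = 5.600 m > 5 m — it cannot stop.
Distance remaining when braking begins: 5 − 3.219 = 1.781 m.
v² = v₀² − 2a·d = 16.188 − 2 × 3.400 × 1.781 = 4.077 m²/s².
v = √4.077 = 2.019 m/s.

No — it strikes the obstacle at 2.0 m/s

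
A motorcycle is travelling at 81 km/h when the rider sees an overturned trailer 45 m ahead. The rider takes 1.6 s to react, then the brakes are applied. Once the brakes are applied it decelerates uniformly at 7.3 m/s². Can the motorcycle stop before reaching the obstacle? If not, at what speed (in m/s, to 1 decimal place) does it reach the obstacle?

81 km/h ÷ 3.6 = 22.5000 m/s.
Reaction distance = 22.5000 × 1.6 = 36.000 m.
Braking distance needed to stop: v²/(2a) = 506.250 / 14.600 = 34.675 m, so total needed = 36.000 + 34.675 = 70.675 m > 45 m — it cannot stop.
Distance remaining when braking begins: 45 − 36.000 = 9.000 m.
v² = v₀² − 2a·d = 506.250 − 2 × 7.300 × 9.000 = 374.850 m²/s².
v = √374.850 = 19.361 m/s.

No — it strikes the obstacle at 19.4 m/s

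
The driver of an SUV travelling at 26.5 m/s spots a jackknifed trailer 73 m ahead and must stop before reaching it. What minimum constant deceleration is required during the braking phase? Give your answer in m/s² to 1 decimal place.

v² = 2a·d ⇒ a = v²/(2d) = 26.5000² / (2 × 73.000) = 702.250 / 146.000 = 4.8099 m/s².

Required deceleration ≈ 4.8 m/s²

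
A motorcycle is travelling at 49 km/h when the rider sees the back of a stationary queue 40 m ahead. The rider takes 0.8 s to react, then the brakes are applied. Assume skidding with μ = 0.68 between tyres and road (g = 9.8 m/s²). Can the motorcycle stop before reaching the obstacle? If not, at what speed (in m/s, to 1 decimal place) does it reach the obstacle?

Yes — it stops about 15.2 m short of the obstacle, so it never reaches it

49 km/h ÷ 3.6 = 13.6111 m/s.
a = μg = 0.68 × 9.8 = 6.664 m/s².
Reaction distance = 13.6111 × 0.8 = 10.889 m.
Braking distance = v²/(2a) = 185.262 / 13.328 = 13.900 m.
Total stopping distance = 10.889 + 13.900 = 24.789 m, vs 40 m available — it stops with 40 − 24.789 = 15.211 m to spare.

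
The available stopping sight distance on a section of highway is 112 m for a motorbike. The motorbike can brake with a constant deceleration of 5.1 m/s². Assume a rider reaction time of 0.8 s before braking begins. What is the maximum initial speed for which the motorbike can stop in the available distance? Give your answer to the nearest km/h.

Stopping distance: v·t_r + v²/(2a) = 112 with t_r = 0.8 s and a = 5.100 m/s².
So v² + 8.160 v − 1142.40 = 0.
Positive root: v = −a·t_r + √((a·t_r)² + 2a·d) = −4.080 + √(16.646 + 1142.40) = 29.9648 m/s.
29.9648 m/s × 3.6 = 107.873 km/h.

Maximum speed ≈ 108 km/h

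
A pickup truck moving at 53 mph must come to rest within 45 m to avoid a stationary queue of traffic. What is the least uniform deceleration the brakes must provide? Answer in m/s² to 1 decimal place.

53 mph × 0.44704 = 23.6931 m/s.
v² = 2a·d ⇒ a = v²/(2d) = 23.6931² / (2 × 45.000) = 561.363 / 90.000 = 6.2374 m/s².

Required deceleration ≈ 6.2 m/s²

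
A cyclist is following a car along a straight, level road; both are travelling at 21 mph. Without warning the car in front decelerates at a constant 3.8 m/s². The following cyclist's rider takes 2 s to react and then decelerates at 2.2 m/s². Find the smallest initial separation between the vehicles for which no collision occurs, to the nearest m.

21 mph × 0.44704 = 9.3878 m/s.
Leader travels v²/(2a_L) = 88.131 / 7.600 = 11.596 m before stopping.
Follower covers v·t_r = 9.3878 × 2 = 18.776 m while reacting, then v²/(2a_F) = 88.131 / 4.400 = 20.030 m while braking, for a total of 18.776 + 20.030 = 38.806 m.
Since a_F ≤ a_L and the follower starts braking later, the follower is never slower than the leader, so the closest approach is when both have stopped.
Minimum gap = 38.806 − 11.596 = 27.210 m.

Minimum gap ≈ 27 m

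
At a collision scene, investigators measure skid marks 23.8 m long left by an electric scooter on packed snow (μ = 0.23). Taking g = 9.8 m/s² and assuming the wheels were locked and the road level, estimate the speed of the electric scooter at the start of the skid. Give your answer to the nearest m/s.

Initial speed ≈ 10 m/s

Deceleration a = μg = 0.23 × 9.8 = 2.254 m/s².
v = √(2a·d) = √(2 × 2.254 × 23.8) = √107.290 = 10.3581 m/s.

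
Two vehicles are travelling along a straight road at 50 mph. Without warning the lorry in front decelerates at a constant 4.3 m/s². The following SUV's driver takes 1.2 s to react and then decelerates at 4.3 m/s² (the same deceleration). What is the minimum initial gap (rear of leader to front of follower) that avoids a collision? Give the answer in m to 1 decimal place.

50 mph × 0.44704 = 22.3520 m/s.
Leader travels v²/(2a_L) = 499.612 / 8.600 = 58.094 m before stopping.
Follower covers v·t_r = 22.3520 × 1.2 = 26.822 m while reacting, then v²/(2a_F) = 499.612 / 8.600 = 58.094 m while braking, for a total of 26.822 + 58.094 = 84.916 m.
Since a_F ≤ a_L and the follower starts braking later, the follower is never slower than the leader, so the closest approach is when both have stopped.
Minimum gap = 84.916 − 58.094 = 26.822 m.

Minimum gap ≈ 26.8 m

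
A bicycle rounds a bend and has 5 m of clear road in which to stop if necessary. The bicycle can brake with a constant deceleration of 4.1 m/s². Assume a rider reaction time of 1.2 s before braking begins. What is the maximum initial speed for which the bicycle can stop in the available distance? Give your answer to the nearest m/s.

Stopping distance: v·t_r + v²/(2a) = 5 with t_r = 1.2 s and a = 4.100 m/s².
So v² + 9.840 v − 41.00 = 0.
Positive root: v = −a·t_r + √((a·t_r)² + 2a·d) = −4.920 + √(24.206 + 41.00) = 3.1550 m/s.

Maximum speed ≈ 3 m/s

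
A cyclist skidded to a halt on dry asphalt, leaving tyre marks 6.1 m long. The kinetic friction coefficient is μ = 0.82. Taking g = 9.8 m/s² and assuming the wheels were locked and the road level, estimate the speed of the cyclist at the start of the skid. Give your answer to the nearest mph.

Deceleration a = μg = 0.82 × 9.8 = 8.036 m/s².
v = √(2a·d) = √(2 × 8.036 × 6.1) = √98.039 = 9.9015 m/s.
= 9.9015 ÷ 0.44704 = 22.149 mph.

Initial speed ≈ 22 mph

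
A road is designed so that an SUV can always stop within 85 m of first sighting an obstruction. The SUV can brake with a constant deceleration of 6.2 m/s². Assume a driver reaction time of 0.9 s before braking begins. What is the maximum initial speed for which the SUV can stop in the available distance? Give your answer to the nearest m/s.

Maximum speed ≈ 27 m/s

Stopping distance: v·t_r + v²/(2a) = 85 with t_r = 0.9 s and a = 6.200 m/s².
So v² + 11.160 v − 1054.00 = 0.
Positive root: v = −a·t_r + √((a·t_r)² + 2a·d) = −5.580 + √(31.136 + 1054.00) = 27.3614 m/s.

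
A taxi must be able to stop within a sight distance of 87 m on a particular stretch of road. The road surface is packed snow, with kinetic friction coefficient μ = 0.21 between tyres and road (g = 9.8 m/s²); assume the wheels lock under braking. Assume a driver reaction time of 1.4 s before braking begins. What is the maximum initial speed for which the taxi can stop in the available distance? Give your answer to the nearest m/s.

Maximum speed ≈ 16 m/s

a = μg = 0.21 × 9.8 = 2.058 m/s².
Stopping distance: v·t_r + v²/(2a) = 87 with t_r = 1.4 s and a = 2.058 m/s².
So v² + 5.762 v − 358.09 = 0.
Positive root: v = −a·t_r + √((a·t_r)² + 2a·d) = −2.881 + √(8.300 + 358.09) = 16.2603 m/s.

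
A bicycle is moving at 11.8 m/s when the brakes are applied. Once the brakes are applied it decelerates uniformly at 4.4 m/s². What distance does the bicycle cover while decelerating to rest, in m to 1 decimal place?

Braking distance = v²/(2a) = 11.8000² / (2 × 4.400) = 139.240 / 8.800 = 15.823 m.

Braking distance ≈ 15.8 m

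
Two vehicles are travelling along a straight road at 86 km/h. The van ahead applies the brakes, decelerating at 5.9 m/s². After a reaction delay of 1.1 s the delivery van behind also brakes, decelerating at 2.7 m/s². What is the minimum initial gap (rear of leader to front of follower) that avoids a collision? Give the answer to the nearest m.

Minimum gap ≈ 84 m

86 km/h ÷ 3.6 = 23.8889 m/s.
Leader travels v²/(2a_L) = 570.680 / 11.800 = 48.363 m before stopping.
Follower covers v·t_r = 23.8889 × 1.1 = 26.278 m while reacting, then v²/(2a_F) = 570.680 / 5.400 = 105.681 m while braking, for a total of 26.278 + 105.681 = 131.959 m.
Since a_F ≤ a_L and the follower starts braking later, the follower is never slower than the leader, so the closest approach is when both have stopped.
Minimum gap = 131.959 − 48.363 = 83.596 m.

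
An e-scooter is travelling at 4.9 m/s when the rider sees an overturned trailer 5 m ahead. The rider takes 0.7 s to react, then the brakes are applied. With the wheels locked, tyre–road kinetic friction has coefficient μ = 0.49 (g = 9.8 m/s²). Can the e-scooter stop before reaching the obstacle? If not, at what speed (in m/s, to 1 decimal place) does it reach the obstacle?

No — it strikes the obstacle at 3.0 m/s

a = μg = 0.49 × 9.8 = 4.802 m/s².
Reaction distance = 4.9000 × 0.7 = 3.430 m.
Braking distance needed to stop: v²/(2a) = 24.010 / 9.604 = 2.500 m, so total needed = 3.430 + 2.500 = 5.930 m > 5 m — it cannot stop.
Distance remaining when braking begins: 5 − 3.430 = 1.570 m.
v² = v₀² − 2a·d = 24.010 − 2 × 4.802 × 1.570 = 8.932 m²/s².
v = √8.932 = 2.989 m/s.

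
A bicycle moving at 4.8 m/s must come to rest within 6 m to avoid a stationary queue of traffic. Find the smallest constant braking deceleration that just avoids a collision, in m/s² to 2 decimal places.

v² = 2a·d ⇒ a = v²/(2d) = 4.8000² / (2 × 6.000) = 23.040 / 12.000 = 1.9200 m/s².

Required deceleration ≈ 1.92 m/s²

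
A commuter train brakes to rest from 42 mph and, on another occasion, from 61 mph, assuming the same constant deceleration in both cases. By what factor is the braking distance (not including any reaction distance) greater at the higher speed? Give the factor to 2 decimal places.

Factor ≈ 2.11

Braking distance d = v²/(2a), so with a fixed, d ∝ v².
Factor = (61/42)² = 1.4524² = 2.1095.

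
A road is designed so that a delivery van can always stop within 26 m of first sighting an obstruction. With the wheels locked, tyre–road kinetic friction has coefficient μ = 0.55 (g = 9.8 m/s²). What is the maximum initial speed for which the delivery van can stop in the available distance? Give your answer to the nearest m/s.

a = μg = 0.55 × 9.8 = 5.390 m/s².
v²/(2a) = d ⇒ v = √(2 × 5.390 × 26) = √280.28 = 16.7416 m/s.

Maximum speed ≈ 17 m/s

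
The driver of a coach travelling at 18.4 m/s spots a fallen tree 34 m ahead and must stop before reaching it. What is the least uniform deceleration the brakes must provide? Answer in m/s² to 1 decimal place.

Required deceleration ≈ 5.0 m/s²

v² = 2a·d ⇒ a = v²/(2d) = 18.4000² / (2 × 34.000) = 338.560 / 68.000 = 4.9788 m/s².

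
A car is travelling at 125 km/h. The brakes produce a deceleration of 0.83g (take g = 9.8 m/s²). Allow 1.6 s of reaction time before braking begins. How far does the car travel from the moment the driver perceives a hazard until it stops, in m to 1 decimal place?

Total stopping distance ≈ 129.7 m

125 km/h ÷ 3.6 = 34.7222 m/s.
a = 0.83 × 9.8 = 8.134 m/s².
Reaction distance = v·t_r = 34.7222 × 1.6 = 55.556 m.
Braking distance = v²/(2a) = 34.7222² / (2 × 8.134) = 1205.631 / 16.268 = 74.111 m.
Total = 55.556 + 74.111 = 129.667 m.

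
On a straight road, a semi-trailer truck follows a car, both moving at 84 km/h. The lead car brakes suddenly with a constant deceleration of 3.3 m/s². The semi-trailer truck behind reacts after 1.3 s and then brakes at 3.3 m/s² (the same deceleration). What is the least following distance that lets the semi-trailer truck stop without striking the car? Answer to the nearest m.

84 km/h ÷ 3.6 = 23.3333 m/s.
Leader travels v²/(2a_L) = 544.443 / 6.600 = 82.491 m before stopping.
Follower covers v·t_r = 23.3333 × 1.3 = 30.333 m while reacting, then v²/(2a_F) = 544.443 / 6.600 = 82.491 m while braking, for a total of 30.333 + 82.491 = 112.824 m.
Since a_F ≤ a_L and the follower starts braking later, the follower is never slower than the leader, so the closest approach is when both have stopped.
Minimum gap = 112.824 − 82.491 = 30.333 m.

Minimum gap ≈ 30 m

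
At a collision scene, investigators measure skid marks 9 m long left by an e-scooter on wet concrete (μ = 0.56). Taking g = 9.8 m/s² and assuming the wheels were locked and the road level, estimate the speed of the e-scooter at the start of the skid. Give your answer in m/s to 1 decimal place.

Deceleration a = μg = 0.56 × 9.8 = 5.488 m/s².
v = √(2a·d) = √(2 × 5.488 × 9) = √98.784 = 9.9390 m/s.

Initial speed ≈ 9.9 m/s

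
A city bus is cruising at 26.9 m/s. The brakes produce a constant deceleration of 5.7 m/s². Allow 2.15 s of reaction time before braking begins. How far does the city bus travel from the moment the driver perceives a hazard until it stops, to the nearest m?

Reaction distance = v·t_r = 26.9000 × 2.15 = 57.835 m.
Braking distance = v²/(2a) = 26.9000² / (2 × 5.700) = 723.610 / 11.400 = 63.475 m.
Total = 57.835 + 63.475 = 121.310 m.

Total stopping distance ≈ 121 m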